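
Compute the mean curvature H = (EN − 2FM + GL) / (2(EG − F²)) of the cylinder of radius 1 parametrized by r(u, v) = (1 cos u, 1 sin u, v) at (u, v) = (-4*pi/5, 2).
H = -1/2

With E = 1, F = 0, G = 1, L = -1, M = 0, N = 0, assemble
  H = (EN − 2FM + GL) / (2(EG − F²)) = -1/2.
At (u, v) = (-4*pi/5, 2): H = -1/2.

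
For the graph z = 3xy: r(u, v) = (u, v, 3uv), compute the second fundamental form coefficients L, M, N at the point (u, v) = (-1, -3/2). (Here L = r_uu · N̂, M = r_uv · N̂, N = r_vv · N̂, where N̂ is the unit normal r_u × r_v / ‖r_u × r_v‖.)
L = 0;  M = 6/11;  N = 0

Compute the unit normal N̂(u, v) = (-3*v/sqrt(9*u^2 + 9*v^2 + 1), -3*u/sqrt(9*u^2 + 9*v^2 + 1), 1/sqrt(9*u^2 + 9*v^2 + 1)), and the second partials r_uu, r_uv, r_vv. Take dot products:
  L(u, v) = r_uu · N̂ = 0,
  M(u, v) = r_uv · N̂ = 3/sqrt(9*u^2 + 9*v^2 + 1),
  N(u, v) = r_vv · N̂ = 0.
Evaluating at (u, v) = (-1, -3/2):
  L = 0, M = 6/11, N = 0.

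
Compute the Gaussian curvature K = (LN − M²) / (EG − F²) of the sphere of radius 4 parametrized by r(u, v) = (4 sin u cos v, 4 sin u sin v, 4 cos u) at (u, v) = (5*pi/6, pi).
K = 1/16

Coefficients of the first fundamental form: E = 16, F = 0, G = 16*sin(u)^2.
Coefficients of the second fundamental form: L = -4*sin(u)/Abs(sin(u)), M = 0, N = -4*sin(u)^3/Abs(sin(u)).
Assemble K = (LN − M²)/(EG − F²) = 1/16. At (u, v) = (5*pi/6, pi): K = 1/16.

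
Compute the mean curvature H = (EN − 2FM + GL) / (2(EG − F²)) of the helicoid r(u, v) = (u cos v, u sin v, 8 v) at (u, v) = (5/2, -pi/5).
H = 0

With E = 1, F = 0, G = u^2 + 64, L = 0, M = -8/sqrt(u^2 + 64), N = 0, assemble
  H = (EN − 2FM + GL) / (2(EG − F²)) = 0.
At (u, v) = (5/2, -pi/5): H = 0.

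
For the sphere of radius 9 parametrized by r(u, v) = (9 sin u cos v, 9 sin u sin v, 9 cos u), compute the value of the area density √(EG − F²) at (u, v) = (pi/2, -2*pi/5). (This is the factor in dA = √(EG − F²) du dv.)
√(EG − F²)|_{(pi/2, -2*pi/5)} = 81

E = 81, F = 0, G = 81*sin(u)^2, so EG − F² = 6561*sin(u)^2. Taking the positive square root: √(EG − F²) = 81*Abs(sin(u)). At (u, v) = (pi/2, -2*pi/5): 81.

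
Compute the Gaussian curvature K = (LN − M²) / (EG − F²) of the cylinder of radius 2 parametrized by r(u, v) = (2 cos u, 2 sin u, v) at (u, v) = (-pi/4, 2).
K = 0

Coefficients of the first fundamental form: E = 4, F = 0, G = 1.
Coefficients of the second fundamental form: L = -2, M = 0, N = 0.
Assemble K = (LN − M²)/(EG − F²) = 0. At (u, v) = (-pi/4, 2): K = 0.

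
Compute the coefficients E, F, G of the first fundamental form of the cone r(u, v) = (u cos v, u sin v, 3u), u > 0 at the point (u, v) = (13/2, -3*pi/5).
E = 10;  F = 0;  G = 169/4

Partials: r_u = (cos(v), sin(v), 3), r_v = (-u*sin(v), u*cos(v), 0). As functions of (u, v):
  E = r_u · r_u = 10,
  F = r_u · r_v = 0,
  G = r_v · r_v = u^2.
Evaluating at (u, v) = (13/2, -3*pi/5): E = 10, F = 0, G = 169/4.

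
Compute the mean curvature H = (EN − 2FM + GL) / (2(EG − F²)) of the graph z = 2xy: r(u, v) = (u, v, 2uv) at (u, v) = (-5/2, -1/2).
H = -10*sqrt(3)/243

With E = 4*v^2 + 1, F = 4*u*v, G = 4*u^2 + 1, L = 0, M = 2/sqrt(4*u^2 + 4*v^2 + 1), N = 0, assemble
  H = (EN − 2FM + GL) / (2(EG − F²)) = -8*u*v/(4*u^2 + 4*v^2 + 1)^(3/2).
At (u, v) = (-5/2, -1/2): H = -10*sqrt(3)/243.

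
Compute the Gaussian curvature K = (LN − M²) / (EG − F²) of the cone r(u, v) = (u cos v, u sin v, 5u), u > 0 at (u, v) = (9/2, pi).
K = 0

Coefficients of the first fundamental form: E = 26, F = 0, G = u^2.
Coefficients of the second fundamental form: L = 0, M = 0, N = 5*sqrt(26)*u^2/(26*Abs(u)).
Assemble K = (LN − M²)/(EG − F²) = 0. At (u, v) = (9/2, pi): K = 0.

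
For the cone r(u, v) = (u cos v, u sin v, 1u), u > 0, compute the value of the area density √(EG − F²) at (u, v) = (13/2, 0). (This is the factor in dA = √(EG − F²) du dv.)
√(EG − F²)|_{(13/2, 0)} = 13*sqrt(2)/2

E = 2, F = 0, G = u^2, so EG − F² = 2*u^2. Taking the positive square root: √(EG − F²) = sqrt(2)*Abs(u). At (u, v) = (13/2, 0): 13*sqrt(2)/2.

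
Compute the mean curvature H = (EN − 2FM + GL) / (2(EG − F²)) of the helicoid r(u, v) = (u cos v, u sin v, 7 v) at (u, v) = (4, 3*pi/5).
H = 0

With E = 1, F = 0, G = u^2 + 49, L = 0, M = -7/sqrt(u^2 + 49), N = 0, assemble
  H = (EN − 2FM + GL) / (2(EG − F²)) = 0.
At (u, v) = (4, 3*pi/5): H = 0.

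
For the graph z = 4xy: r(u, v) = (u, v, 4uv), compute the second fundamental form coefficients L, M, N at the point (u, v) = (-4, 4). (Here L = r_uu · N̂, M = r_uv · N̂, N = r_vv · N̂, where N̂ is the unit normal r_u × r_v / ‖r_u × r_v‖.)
L = 0;  M = 4*sqrt(57)/171;  N = 0

Compute the unit normal N̂(u, v) = (-4*v/sqrt(16*u^2 + 16*v^2 + 1), -4*u/sqrt(16*u^2 + 16*v^2 + 1), 1/sqrt(16*u^2 + 16*v^2 + 1)), and the second partials r_uu, r_uv, r_vv. Take dot products:
  L(u, v) = r_uu · N̂ = 0,
  M(u, v) = r_uv · N̂ = 4/sqrt(16*u^2 + 16*v^2 + 1),
  N(u, v) = r_vv · N̂ = 0.
Evaluating at (u, v) = (-4, 4):
  L = 0, M = 4*sqrt(57)/171, N = 0.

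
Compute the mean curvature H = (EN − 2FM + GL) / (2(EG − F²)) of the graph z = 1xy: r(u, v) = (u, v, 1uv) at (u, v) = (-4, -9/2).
H = -144*sqrt(149)/22201

With E = v^2 + 1, F = u*v, G = u^2 + 1, L = 0, M = 1/sqrt(u^2 + v^2 + 1), N = 0, assemble
  H = (EN − 2FM + GL) / (2(EG − F²)) = -u*v/(u^2 + v^2 + 1)^(3/2).
At (u, v) = (-4, -9/2): H = -144*sqrt(149)/22201.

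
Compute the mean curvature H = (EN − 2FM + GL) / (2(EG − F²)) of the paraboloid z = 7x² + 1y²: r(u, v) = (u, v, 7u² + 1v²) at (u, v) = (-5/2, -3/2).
H = 1296*sqrt(1235)/1525225

With E = 196*u^2 + 1, F = 28*u*v, G = 4*v^2 + 1, L = 14/sqrt(196*u^2 + 4*v^2 + 1), M = 0, N = 2/sqrt(196*u^2 + 4*v^2 + 1), assemble
  H = (EN − 2FM + GL) / (2(EG − F²)) = 4*(49*u^2 + 7*v^2 + 2)/(196*u^2 + 4*v^2 + 1)^(3/2).
At (u, v) = (-5/2, -3/2): H = 1296*sqrt(1235)/1525225.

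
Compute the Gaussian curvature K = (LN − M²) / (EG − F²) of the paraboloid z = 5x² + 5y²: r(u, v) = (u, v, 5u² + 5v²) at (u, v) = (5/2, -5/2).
K = 100/1565001

Coefficients of the first fundamental form: E = 100*u^2 + 1, F = 100*u*v, G = 100*v^2 + 1.
Coefficients of the second fundamental form: L = 10/sqrt(100*u^2 + 100*v^2 + 1), M = 0, N = 10/sqrt(100*u^2 + 100*v^2 + 1).
Assemble K = (LN − M²)/(EG − F²) = 100/(10000*u^4 + 20000*u^2*v^2 + 200*u^2 + 10000*v^4 + 200*v^2 + 1). At (u, v) = (5/2, -5/2): K = 100/1565001.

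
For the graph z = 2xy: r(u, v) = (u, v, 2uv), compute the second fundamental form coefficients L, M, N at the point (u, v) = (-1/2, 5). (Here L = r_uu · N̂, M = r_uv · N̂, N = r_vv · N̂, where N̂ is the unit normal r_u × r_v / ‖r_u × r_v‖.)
L = 0;  M = sqrt(102)/51;  N = 0

Compute the unit normal N̂(u, v) = (-2*v/sqrt(4*u^2 + 4*v^2 + 1), -2*u/sqrt(4*u^2 + 4*v^2 + 1), 1/sqrt(4*u^2 + 4*v^2 + 1)), and the second partials r_uu, r_uv, r_vv. Take dot products:
  L(u, v) = r_uu · N̂ = 0,
  M(u, v) = r_uv · N̂ = 2/sqrt(4*u^2 + 4*v^2 + 1),
  N(u, v) = r_vv · N̂ = 0.
Evaluating at (u, v) = (-1/2, 5):
  L = 0, M = sqrt(102)/51, N = 0.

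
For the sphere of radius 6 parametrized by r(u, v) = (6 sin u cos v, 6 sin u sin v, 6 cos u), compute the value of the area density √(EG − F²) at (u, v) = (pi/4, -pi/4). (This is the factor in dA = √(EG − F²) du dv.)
√(EG − F²)|_{(pi/4, -pi/4)} = 18*sqrt(2)

E = 36, F = 0, G = 36*sin(u)^2, so EG − F² = 1296*sin(u)^2. Taking the positive square root: √(EG − F²) = 36*Abs(sin(u)). At (u, v) = (pi/4, -pi/4): 18*sqrt(2).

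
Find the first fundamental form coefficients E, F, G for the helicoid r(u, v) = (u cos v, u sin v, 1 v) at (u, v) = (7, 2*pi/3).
E = 1;  F = 0;  G = 50

Partials: r_u = (cos(v), sin(v), 0), r_v = (-u*sin(v), u*cos(v), 1). As functions of (u, v):
  E = r_u · r_u = 1,
  F = r_u · r_v = 0,
  G = r_v · r_v = u^2 + 1.
Evaluating at (u, v) = (7, 2*pi/3): E = 1, F = 0, G = 50.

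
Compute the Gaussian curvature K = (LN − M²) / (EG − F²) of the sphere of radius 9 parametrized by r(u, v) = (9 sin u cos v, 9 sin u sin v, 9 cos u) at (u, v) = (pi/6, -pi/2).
K = 1/81

Coefficients of the first fundamental form: E = 81, F = 0, G = 81*sin(u)^2.
Coefficients of the second fundamental form: L = -9*sin(u)/Abs(sin(u)), M = 0, N = -9*sin(u)^3/Abs(sin(u)).
Assemble K = (LN − M²)/(EG − F²) = 1/81. At (u, v) = (pi/6, -pi/2): K = 1/81.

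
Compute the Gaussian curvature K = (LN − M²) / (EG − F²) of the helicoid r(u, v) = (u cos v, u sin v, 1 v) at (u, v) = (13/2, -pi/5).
K = -16/29929

Coefficients of the first fundamental form: E = 1, F = 0, G = u^2 + 1.
Coefficients of the second fundamental form: L = 0, M = -1/sqrt(u^2 + 1), N = 0.
Assemble K = (LN − M²)/(EG − F²) = -1/(u^2 + 1)^2. At (u, v) = (13/2, -pi/5): K = -16/29929.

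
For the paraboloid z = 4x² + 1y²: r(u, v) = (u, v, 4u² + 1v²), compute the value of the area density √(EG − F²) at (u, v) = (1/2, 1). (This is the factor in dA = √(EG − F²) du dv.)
√(EG − F²)|_{(1/2, 1)} = sqrt(21)

E = 64*u^2 + 1, F = 16*u*v, G = 4*v^2 + 1, so EG − F² = 64*u^2 + 4*v^2 + 1. Taking the positive square root: √(EG − F²) = sqrt(64*u^2 + 4*v^2 + 1). At (u, v) = (1/2, 1): sqrt(21).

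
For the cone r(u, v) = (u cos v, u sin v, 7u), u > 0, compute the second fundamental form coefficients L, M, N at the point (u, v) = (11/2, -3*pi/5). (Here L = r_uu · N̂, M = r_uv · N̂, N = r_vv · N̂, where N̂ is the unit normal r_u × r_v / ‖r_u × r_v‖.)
L = 0;  M = 0;  N = 77*sqrt(2)/20

Compute the unit normal N̂(u, v) = (-7*sqrt(2)*u*cos(v)/(10*Abs(u)), -7*sqrt(2)*u*sin(v)/(10*Abs(u)), sqrt(2)*u/(10*Abs(u))), and the second partials r_uu, r_uv, r_vv. Take dot products:
  L(u, v) = r_uu · N̂ = 0,
  M(u, v) = r_uv · N̂ = 0,
  N(u, v) = r_vv · N̂ = 7*sqrt(2)*u^2/(10*Abs(u)).
Evaluating at (u, v) = (11/2, -3*pi/5):
  L = 0, M = 0, N = 77*sqrt(2)/20.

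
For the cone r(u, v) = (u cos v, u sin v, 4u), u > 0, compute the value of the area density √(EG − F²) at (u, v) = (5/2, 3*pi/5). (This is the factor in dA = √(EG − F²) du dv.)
√(EG − F²)|_{(5/2, 3*pi/5)} = 5*sqrt(17)/2

E = 17, F = 0, G = u^2, so EG − F² = 17*u^2. Taking the positive square root: √(EG − F²) = sqrt(17)*Abs(u). At (u, v) = (5/2, 3*pi/5): 5*sqrt(17)/2.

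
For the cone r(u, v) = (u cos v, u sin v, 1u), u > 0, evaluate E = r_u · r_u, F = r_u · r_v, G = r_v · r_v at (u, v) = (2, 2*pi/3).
E = 2;  F = 0;  G = 4

Partials: r_u = (cos(v), sin(v), 1), r_v = (-u*sin(v), u*cos(v), 0). As functions of (u, v):
  E = r_u · r_u = 2,
  F = r_u · r_v = 0,
  G = r_v · r_v = u^2.
Evaluating at (u, v) = (2, 2*pi/3): E = 2, F = 0, G = 4.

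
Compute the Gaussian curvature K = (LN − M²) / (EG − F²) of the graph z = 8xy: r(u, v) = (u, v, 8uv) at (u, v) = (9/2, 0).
K = -64/1682209

Coefficients of the first fundamental form: E = 64*v^2 + 1, F = 64*u*v, G = 64*u^2 + 1.
Coefficients of the second fundamental form: L = 0, M = 8/sqrt(64*u^2 + 64*v^2 + 1), N = 0.
Assemble K = (LN − M²)/(EG − F²) = -64/(4096*u^4 + 8192*u^2*v^2 + 128*u^2 + 4096*v^4 + 128*v^2 + 1). At (u, v) = (9/2, 0): K = -64/1682209.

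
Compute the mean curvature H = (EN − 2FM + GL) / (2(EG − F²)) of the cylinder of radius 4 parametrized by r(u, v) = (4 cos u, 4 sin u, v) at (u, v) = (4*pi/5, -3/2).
H = -1/8

With E = 16, F = 0, G = 1, L = -4, M = 0, N = 0, assemble
  H = (EN − 2FM + GL) / (2(EG − F²)) = -1/8.
At (u, v) = (4*pi/5, -3/2): H = -1/8.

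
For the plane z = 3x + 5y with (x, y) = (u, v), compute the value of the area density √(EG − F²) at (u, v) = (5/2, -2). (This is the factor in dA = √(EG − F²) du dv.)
√(EG − F²)|_{(5/2, -2)} = sqrt(35)

E = 10, F = 15, G = 26, so EG − F² = 35. Taking the positive square root: √(EG − F²) = sqrt(35). At (u, v) = (5/2, -2): sqrt(35).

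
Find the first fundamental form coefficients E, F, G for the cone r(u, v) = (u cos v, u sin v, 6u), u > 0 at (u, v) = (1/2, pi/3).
E = 37;  F = 0;  G = 1/4

Partials: r_u = (cos(v), sin(v), 6), r_v = (-u*sin(v), u*cos(v), 0). As functions of (u, v):
  E = r_u · r_u = 37,
  F = r_u · r_v = 0,
  G = r_v · r_v = u^2.
Evaluating at (u, v) = (1/2, pi/3): E = 37, F = 0, G = 1/4.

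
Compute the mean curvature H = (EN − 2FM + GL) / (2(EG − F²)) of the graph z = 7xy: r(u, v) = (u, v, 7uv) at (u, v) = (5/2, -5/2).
H = 8575*sqrt(2454)/3011058

With E = 49*v^2 + 1, F = 49*u*v, G = 49*u^2 + 1, L = 0, M = 7/sqrt(49*u^2 + 49*v^2 + 1), N = 0, assemble
  H = (EN − 2FM + GL) / (2(EG − F²)) = -343*u*v/(49*u^2 + 49*v^2 + 1)^(3/2).
At (u, v) = (5/2, -5/2): H = 8575*sqrt(2454)/3011058.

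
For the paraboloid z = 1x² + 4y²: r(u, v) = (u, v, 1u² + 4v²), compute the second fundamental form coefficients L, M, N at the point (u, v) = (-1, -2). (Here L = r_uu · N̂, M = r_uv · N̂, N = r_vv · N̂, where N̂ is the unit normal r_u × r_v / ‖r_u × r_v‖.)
L = 2*sqrt(29)/87;  M = 0;  N = 8*sqrt(29)/87

Compute the unit normal N̂(u, v) = (-2*u/sqrt(4*u^2 + 64*v^2 + 1), -8*v/sqrt(4*u^2 + 64*v^2 + 1), 1/sqrt(4*u^2 + 64*v^2 + 1)), and the second partials r_uu, r_uv, r_vv. Take dot products:
  L(u, v) = r_uu · N̂ = 2/sqrt(4*u^2 + 64*v^2 + 1),
  M(u, v) = r_uv · N̂ = 0,
  N(u, v) = r_vv · N̂ = 8/sqrt(4*u^2 + 64*v^2 + 1).
Evaluating at (u, v) = (-1, -2):
  L = 2*sqrt(29)/87, M = 0, N = 8*sqrt(29)/87.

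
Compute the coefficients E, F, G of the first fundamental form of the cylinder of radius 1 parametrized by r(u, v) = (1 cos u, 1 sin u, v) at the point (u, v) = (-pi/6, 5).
E = 1;  F = 0;  G = 1

Partials: r_u = (-sin(u), cos(u), 0), r_v = (0, 0, 1). As functions of (u, v):
  E = r_u · r_u = 1,
  F = r_u · r_v = 0,
  G = r_v · r_v = 1.
Evaluating at (u, v) = (-pi/6, 5): E = 1, F = 0, G = 1.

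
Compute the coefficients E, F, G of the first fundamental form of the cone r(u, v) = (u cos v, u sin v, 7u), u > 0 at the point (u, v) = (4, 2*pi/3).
E = 50;  F = 0;  G = 16

Partials: r_u = (cos(v), sin(v), 7), r_v = (-u*sin(v), u*cos(v), 0). As functions of (u, v):
  E = r_u · r_u = 50,
  F = r_u · r_v = 0,
  G = r_v · r_v = u^2.
Evaluating at (u, v) = (4, 2*pi/3): E = 50, F = 0, G = 16.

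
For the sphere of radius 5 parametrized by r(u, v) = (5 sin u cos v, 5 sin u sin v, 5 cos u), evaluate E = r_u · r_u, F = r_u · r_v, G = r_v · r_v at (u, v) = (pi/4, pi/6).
E = 25;  F = 0;  G = 25/2

Partials: r_u = (5*cos(u)*cos(v), 5*sin(v)*cos(u), -5*sin(u)), r_v = (-5*sin(u)*sin(v), 5*sin(u)*cos(v), 0). As functions of (u, v):
  E = r_u · r_u = 25,
  F = r_u · r_v = 0,
  G = r_v · r_v = 25*sin(u)^2.
Evaluating at (u, v) = (pi/4, pi/6): E = 25, F = 0, G = 25/2.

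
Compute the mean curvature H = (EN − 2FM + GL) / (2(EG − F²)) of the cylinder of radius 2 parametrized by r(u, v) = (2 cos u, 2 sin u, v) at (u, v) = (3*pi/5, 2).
H = -1/4

With E = 4, F = 0, G = 1, L = -2, M = 0, N = 0, assemble
  H = (EN − 2FM + GL) / (2(EG − F²)) = -1/4.
At (u, v) = (3*pi/5, 2): H = -1/4.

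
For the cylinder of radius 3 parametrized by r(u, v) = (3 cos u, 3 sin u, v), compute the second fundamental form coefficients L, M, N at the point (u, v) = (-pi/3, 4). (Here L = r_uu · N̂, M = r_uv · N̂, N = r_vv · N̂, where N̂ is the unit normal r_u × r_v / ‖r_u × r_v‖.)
L = -3;  M = 0;  N = 0

Compute the unit normal N̂(u, v) = (cos(u), sin(u), 0), and the second partials r_uu, r_uv, r_vv. Take dot products:
  L(u, v) = r_uu · N̂ = -3,
  M(u, v) = r_uv · N̂ = 0,
  N(u, v) = r_vv · N̂ = 0.
Evaluating at (u, v) = (-pi/3, 4):
  L = -3, M = 0, N = 0.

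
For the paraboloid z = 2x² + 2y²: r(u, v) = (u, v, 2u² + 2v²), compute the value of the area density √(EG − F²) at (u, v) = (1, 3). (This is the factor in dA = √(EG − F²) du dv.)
√(EG − F²)|_{(1, 3)} = sqrt(161)

E = 16*u^2 + 1, F = 16*u*v, G = 16*v^2 + 1, so EG − F² = 16*u^2 + 16*v^2 + 1. Taking the positive square root: √(EG − F²) = sqrt(16*u^2 + 16*v^2 + 1). At (u, v) = (1, 3): sqrt(161).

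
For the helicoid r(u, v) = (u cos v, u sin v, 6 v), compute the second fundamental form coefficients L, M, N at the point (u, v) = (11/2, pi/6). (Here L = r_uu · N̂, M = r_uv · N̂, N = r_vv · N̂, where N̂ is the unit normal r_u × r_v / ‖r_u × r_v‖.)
L = 0;  M = -12*sqrt(265)/265;  N = 0

Compute the unit normal N̂(u, v) = (6*sin(v)/sqrt(u^2 + 36), -6*cos(v)/sqrt(u^2 + 36), u/sqrt(u^2 + 36)), and the second partials r_uu, r_uv, r_vv. Take dot products:
  L(u, v) = r_uu · N̂ = 0,
  M(u, v) = r_uv · N̂ = -6/sqrt(u^2 + 36),
  N(u, v) = r_vv · N̂ = 0.
Evaluating at (u, v) = (11/2, pi/6):
  L = 0, M = -12*sqrt(265)/265, N = 0.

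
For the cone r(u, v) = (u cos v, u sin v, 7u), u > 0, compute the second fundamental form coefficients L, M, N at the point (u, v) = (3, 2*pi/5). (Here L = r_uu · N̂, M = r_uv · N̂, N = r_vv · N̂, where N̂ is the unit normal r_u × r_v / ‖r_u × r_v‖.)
L = 0;  M = 0;  N = 21*sqrt(2)/10

Compute the unit normal N̂(u, v) = (-7*sqrt(2)*u*cos(v)/(10*Abs(u)), -7*sqrt(2)*u*sin(v)/(10*Abs(u)), sqrt(2)*u/(10*Abs(u))), and the second partials r_uu, r_uv, r_vv. Take dot products:
  L(u, v) = r_uu · N̂ = 0,
  M(u, v) = r_uv · N̂ = 0,
  N(u, v) = r_vv · N̂ = 7*sqrt(2)*u^2/(10*Abs(u)).
Evaluating at (u, v) = (3, 2*pi/5):
  L = 0, M = 0, N = 21*sqrt(2)/10.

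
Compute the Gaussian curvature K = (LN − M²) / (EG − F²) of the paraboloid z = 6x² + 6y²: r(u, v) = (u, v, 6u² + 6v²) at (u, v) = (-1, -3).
K = 144/2076481

Coefficients of the first fundamental form: E = 144*u^2 + 1, F = 144*u*v, G = 144*v^2 + 1.
Coefficients of the second fundamental form: L = 12/sqrt(144*u^2 + 144*v^2 + 1), M = 0, N = 12/sqrt(144*u^2 + 144*v^2 + 1).
Assemble K = (LN − M²)/(EG − F²) = 144/(20736*u^4 + 41472*u^2*v^2 + 288*u^2 + 20736*v^4 + 288*v^2 + 1). At (u, v) = (-1, -3): K = 144/2076481.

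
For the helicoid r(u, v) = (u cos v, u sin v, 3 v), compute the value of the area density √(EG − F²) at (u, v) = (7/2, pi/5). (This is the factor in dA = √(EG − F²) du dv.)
√(EG − F²)|_{(7/2, pi/5)} = sqrt(85)/2

E = 1, F = 0, G = u^2 + 9, so EG − F² = u^2 + 9. Taking the positive square root: √(EG − F²) = sqrt(u^2 + 9). At (u, v) = (7/2, pi/5): sqrt(85)/2.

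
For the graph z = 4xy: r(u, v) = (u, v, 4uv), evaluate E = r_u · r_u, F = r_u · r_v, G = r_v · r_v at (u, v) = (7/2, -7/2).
E = 197;  F = -196;  G = 197

Partials: r_u = (1, 0, 4*v), r_v = (0, 1, 4*u). As functions of (u, v):
  E = r_u · r_u = 16*v^2 + 1,
  F = r_u · r_v = 16*u*v,
  G = r_v · r_v = 16*u^2 + 1.
Evaluating at (u, v) = (7/2, -7/2): E = 197, F = -196, G = 197.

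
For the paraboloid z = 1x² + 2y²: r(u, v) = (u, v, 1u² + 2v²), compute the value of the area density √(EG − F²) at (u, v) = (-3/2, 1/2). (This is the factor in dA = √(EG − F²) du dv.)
√(EG − F²)|_{(-3/2, 1/2)} = sqrt(14)

E = 4*u^2 + 1, F = 8*u*v, G = 16*v^2 + 1, so EG − F² = 4*u^2 + 16*v^2 + 1. Taking the positive square root: √(EG − F²) = sqrt(4*u^2 + 16*v^2 + 1). At (u, v) = (-3/2, 1/2): sqrt(14).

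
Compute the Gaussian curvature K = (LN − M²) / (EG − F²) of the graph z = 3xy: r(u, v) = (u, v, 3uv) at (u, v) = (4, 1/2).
K = -144/346921

Coefficients of the first fundamental form: E = 9*v^2 + 1, F = 9*u*v, G = 9*u^2 + 1.
Coefficients of the second fundamental form: L = 0, M = 3/sqrt(9*u^2 + 9*v^2 + 1), N = 0.
Assemble K = (LN − M²)/(EG − F²) = -9/(81*u^4 + 162*u^2*v^2 + 18*u^2 + 81*v^4 + 18*v^2 + 1). At (u, v) = (4, 1/2): K = -144/346921.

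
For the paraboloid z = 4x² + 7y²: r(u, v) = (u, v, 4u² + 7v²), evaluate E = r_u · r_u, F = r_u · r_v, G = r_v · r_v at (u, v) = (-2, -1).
E = 257;  F = 224;  G = 197

Partials: r_u = (1, 0, 8*u), r_v = (0, 1, 14*v). As functions of (u, v):
  E = r_u · r_u = 64*u^2 + 1,
  F = r_u · r_v = 112*u*v,
  G = r_v · r_v = 196*v^2 + 1.
Evaluating at (u, v) = (-2, -1): E = 257, F = 224, G = 197.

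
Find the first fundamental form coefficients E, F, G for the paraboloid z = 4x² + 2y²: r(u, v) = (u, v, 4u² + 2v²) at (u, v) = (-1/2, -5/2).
E = 17;  F = 40;  G = 101

Partials: r_u = (1, 0, 8*u), r_v = (0, 1, 4*v). As functions of (u, v):
  E = r_u · r_u = 64*u^2 + 1,
  F = r_u · r_v = 32*u*v,
  G = r_v · r_v = 16*v^2 + 1.
Evaluating at (u, v) = (-1/2, -5/2): E = 17, F = 40, G = 101.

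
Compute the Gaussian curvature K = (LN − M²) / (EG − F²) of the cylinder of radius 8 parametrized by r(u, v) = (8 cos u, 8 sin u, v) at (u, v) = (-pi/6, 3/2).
K = 0

Coefficients of the first fundamental form: E = 64, F = 0, G = 1.
Coefficients of the second fundamental form: L = -8, M = 0, N = 0.
Assemble K = (LN − M²)/(EG − F²) = 0. At (u, v) = (-pi/6, 3/2): K = 0.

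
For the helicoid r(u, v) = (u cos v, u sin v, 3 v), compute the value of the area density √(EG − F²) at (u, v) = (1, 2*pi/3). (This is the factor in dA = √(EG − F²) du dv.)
√(EG − F²)|_{(1, 2*pi/3)} = sqrt(10)

E = 1, F = 0, G = u^2 + 9, so EG − F² = u^2 + 9. Taking the positive square root: √(EG − F²) = sqrt(u^2 + 9). At (u, v) = (1, 2*pi/3): sqrt(10).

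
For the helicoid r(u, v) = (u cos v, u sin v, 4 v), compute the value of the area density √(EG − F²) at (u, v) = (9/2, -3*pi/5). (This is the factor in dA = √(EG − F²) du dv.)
√(EG − F²)|_{(9/2, -3*pi/5)} = sqrt(145)/2

E = 1, F = 0, G = u^2 + 16, so EG − F² = u^2 + 16. Taking the positive square root: √(EG − F²) = sqrt(u^2 + 16). At (u, v) = (9/2, -3*pi/5): sqrt(145)/2.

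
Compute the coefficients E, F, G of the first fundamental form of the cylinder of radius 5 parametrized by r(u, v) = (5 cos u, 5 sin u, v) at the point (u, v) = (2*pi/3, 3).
E = 25;  F = 0;  G = 1

Partials: r_u = (-5*sin(u), 5*cos(u), 0), r_v = (0, 0, 1). As functions of (u, v):
  E = r_u · r_u = 25,
  F = r_u · r_v = 0,
  G = r_v · r_v = 1.
Evaluating at (u, v) = (2*pi/3, 3): E = 25, F = 0, G = 1.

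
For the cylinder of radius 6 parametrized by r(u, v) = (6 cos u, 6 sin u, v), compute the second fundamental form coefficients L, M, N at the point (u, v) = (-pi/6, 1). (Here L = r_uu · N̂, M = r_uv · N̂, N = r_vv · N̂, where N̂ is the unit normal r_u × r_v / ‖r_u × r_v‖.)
L = -6;  M = 0;  N = 0

Compute the unit normal N̂(u, v) = (cos(u), sin(u), 0), and the second partials r_uu, r_uv, r_vv. Take dot products:
  L(u, v) = r_uu · N̂ = -6,
  M(u, v) = r_uv · N̂ = 0,
  N(u, v) = r_vv · N̂ = 0.
Evaluating at (u, v) = (-pi/6, 1):
  L = -6, M = 0, N = 0.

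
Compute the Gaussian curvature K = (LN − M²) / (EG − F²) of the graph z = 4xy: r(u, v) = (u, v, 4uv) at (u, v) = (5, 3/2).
K = -16/190969

Coefficients of the first fundamental form: E = 16*v^2 + 1, F = 16*u*v, G = 16*u^2 + 1.
Coefficients of the second fundamental form: L = 0, M = 4/sqrt(16*u^2 + 16*v^2 + 1), N = 0.
Assemble K = (LN − M²)/(EG − F²) = -16/(256*u^4 + 512*u^2*v^2 + 32*u^2 + 256*v^4 + 32*v^2 + 1). At (u, v) = (5, 3/2): K = -16/190969.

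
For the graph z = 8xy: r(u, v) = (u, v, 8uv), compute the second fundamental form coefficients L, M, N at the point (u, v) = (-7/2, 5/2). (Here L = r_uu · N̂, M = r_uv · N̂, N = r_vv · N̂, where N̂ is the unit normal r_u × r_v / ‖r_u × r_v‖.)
L = 0;  M = 8*sqrt(1185)/1185;  N = 0

Compute the unit normal N̂(u, v) = (-8*v/sqrt(64*u^2 + 64*v^2 + 1), -8*u/sqrt(64*u^2 + 64*v^2 + 1), 1/sqrt(64*u^2 + 64*v^2 + 1)), and the second partials r_uu, r_uv, r_vv. Take dot products:
  L(u, v) = r_uu · N̂ = 0,
  M(u, v) = r_uv · N̂ = 8/sqrt(64*u^2 + 64*v^2 + 1),
  N(u, v) = r_vv · N̂ = 0.
Evaluating at (u, v) = (-7/2, 5/2):
  L = 0, M = 8*sqrt(1185)/1185, N = 0.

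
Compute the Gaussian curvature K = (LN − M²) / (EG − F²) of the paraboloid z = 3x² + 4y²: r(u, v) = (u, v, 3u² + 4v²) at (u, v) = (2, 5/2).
K = 48/297025

Coefficients of the first fundamental form: E = 36*u^2 + 1, F = 48*u*v, G = 64*v^2 + 1.
Coefficients of the second fundamental form: L = 6/sqrt(36*u^2 + 64*v^2 + 1), M = 0, N = 8/sqrt(36*u^2 + 64*v^2 + 1).
Assemble K = (LN − M²)/(EG − F²) = 48/(1296*u^4 + 4608*u^2*v^2 + 72*u^2 + 4096*v^4 + 128*v^2 + 1). At (u, v) = (2, 5/2): K = 48/297025.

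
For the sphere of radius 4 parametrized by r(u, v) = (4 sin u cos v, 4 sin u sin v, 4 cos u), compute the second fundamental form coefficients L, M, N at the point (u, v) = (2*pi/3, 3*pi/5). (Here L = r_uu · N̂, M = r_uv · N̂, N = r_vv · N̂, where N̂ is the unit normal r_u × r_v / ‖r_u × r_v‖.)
L = -4;  M = 0;  N = -3

Compute the unit normal N̂(u, v) = (sin(u)^2*cos(v)/Abs(sin(u)), sin(u)^2*sin(v)/Abs(sin(u)), sin(2*u)/(2*Abs(sin(u)))), and the second partials r_uu, r_uv, r_vv. Take dot products:
  L(u, v) = r_uu · N̂ = -4*sin(u)/Abs(sin(u)),
  M(u, v) = r_uv · N̂ = 0,
  N(u, v) = r_vv · N̂ = -4*sin(u)^3/Abs(sin(u)).
Evaluating at (u, v) = (2*pi/3, 3*pi/5):
  L = -4, M = 0, N = -3.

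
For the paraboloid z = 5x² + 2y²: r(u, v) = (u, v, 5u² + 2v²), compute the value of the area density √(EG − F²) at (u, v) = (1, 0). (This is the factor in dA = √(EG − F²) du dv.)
√(EG − F²)|_{(1, 0)} = sqrt(101)

E = 100*u^2 + 1, F = 40*u*v, G = 16*v^2 + 1, so EG − F² = 100*u^2 + 16*v^2 + 1. Taking the positive square root: √(EG − F²) = sqrt(100*u^2 + 16*v^2 + 1). At (u, v) = (1, 0): sqrt(101).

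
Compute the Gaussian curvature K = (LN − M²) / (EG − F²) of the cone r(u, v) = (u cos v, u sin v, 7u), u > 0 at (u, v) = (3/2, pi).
K = 0

Coefficients of the first fundamental form: E = 50, F = 0, G = u^2.
Coefficients of the second fundamental form: L = 0, M = 0, N = 7*sqrt(2)*u^2/(10*Abs(u)).
Assemble K = (LN − M²)/(EG − F²) = 0. At (u, v) = (3/2, pi): K = 0.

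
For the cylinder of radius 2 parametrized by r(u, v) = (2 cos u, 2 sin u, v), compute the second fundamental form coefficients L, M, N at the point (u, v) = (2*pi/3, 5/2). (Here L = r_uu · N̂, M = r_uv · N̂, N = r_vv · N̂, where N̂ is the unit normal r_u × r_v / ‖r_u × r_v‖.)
L = -2;  M = 0;  N = 0

Compute the unit normal N̂(u, v) = (cos(u), sin(u), 0), and the second partials r_uu, r_uv, r_vv. Take dot products:
  L(u, v) = r_uu · N̂ = -2,
  M(u, v) = r_uv · N̂ = 0,
  N(u, v) = r_vv · N̂ = 0.
Evaluating at (u, v) = (2*pi/3, 5/2):
  L = -2, M = 0, N = 0.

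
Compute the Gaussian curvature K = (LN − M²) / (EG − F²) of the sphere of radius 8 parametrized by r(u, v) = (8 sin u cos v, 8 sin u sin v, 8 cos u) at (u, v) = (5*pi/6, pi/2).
K = 1/64

Coefficients of the first fundamental form: E = 64, F = 0, G = 64*sin(u)^2.
Coefficients of the second fundamental form: L = -8*sin(u)/Abs(sin(u)), M = 0, N = -8*sin(u)^3/Abs(sin(u)).
Assemble K = (LN − M²)/(EG − F²) = 1/64. At (u, v) = (5*pi/6, pi/2): K = 1/64.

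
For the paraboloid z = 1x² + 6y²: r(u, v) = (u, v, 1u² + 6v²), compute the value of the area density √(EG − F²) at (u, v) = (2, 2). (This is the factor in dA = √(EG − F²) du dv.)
√(EG − F²)|_{(2, 2)} = sqrt(593)

E = 4*u^2 + 1, F = 24*u*v, G = 144*v^2 + 1, so EG − F² = 4*u^2 + 144*v^2 + 1. Taking the positive square root: √(EG − F²) = sqrt(4*u^2 + 144*v^2 + 1). At (u, v) = (2, 2): sqrt(593).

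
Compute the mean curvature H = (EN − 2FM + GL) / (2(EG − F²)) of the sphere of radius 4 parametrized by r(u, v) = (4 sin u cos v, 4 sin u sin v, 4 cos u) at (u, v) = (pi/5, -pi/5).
H = -1/4

With E = 16, F = 0, G = 16*sin(u)^2, L = -4*sin(u)/Abs(sin(u)), M = 0, N = -4*sin(u)^3/Abs(sin(u)), assemble
  H = (EN − 2FM + GL) / (2(EG − F²)) = -sin(u)/(4*Abs(sin(u))).
At (u, v) = (pi/5, -pi/5): H = -1/4.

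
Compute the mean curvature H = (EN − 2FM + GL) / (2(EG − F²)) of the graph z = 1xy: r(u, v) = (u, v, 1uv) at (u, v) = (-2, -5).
H = -sqrt(30)/90

With E = v^2 + 1, F = u*v, G = u^2 + 1, L = 0, M = 1/sqrt(u^2 + v^2 + 1), N = 0, assemble
  H = (EN − 2FM + GL) / (2(EG − F²)) = -u*v/(u^2 + v^2 + 1)^(3/2).
At (u, v) = (-2, -5): H = -sqrt(30)/90.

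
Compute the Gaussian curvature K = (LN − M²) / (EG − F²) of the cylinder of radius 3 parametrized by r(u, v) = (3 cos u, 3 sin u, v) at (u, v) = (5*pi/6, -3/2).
K = 0

Coefficients of the first fundamental form: E = 9, F = 0, G = 1.
Coefficients of the second fundamental form: L = -3, M = 0, N = 0.
Assemble K = (LN − M²)/(EG − F²) = 0. At (u, v) = (5*pi/6, -3/2): K = 0.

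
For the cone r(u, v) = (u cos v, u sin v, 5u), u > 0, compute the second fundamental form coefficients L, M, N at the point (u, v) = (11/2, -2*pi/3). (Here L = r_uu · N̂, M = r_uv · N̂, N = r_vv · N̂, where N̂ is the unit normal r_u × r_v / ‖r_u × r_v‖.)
L = 0;  M = 0;  N = 55*sqrt(26)/52

Compute the unit normal N̂(u, v) = (-5*sqrt(26)*u*cos(v)/(26*Abs(u)), -5*sqrt(26)*u*sin(v)/(26*Abs(u)), sqrt(26)*u/(26*Abs(u))), and the second partials r_uu, r_uv, r_vv. Take dot products:
  L(u, v) = r_uu · N̂ = 0,
  M(u, v) = r_uv · N̂ = 0,
  N(u, v) = r_vv · N̂ = 5*sqrt(26)*u^2/(26*Abs(u)).
Evaluating at (u, v) = (11/2, -2*pi/3):
  L = 0, M = 0, N = 55*sqrt(26)/52.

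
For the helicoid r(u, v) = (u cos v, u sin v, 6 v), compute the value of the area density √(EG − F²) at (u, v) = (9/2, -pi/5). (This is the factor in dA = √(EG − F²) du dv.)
√(EG − F²)|_{(9/2, -pi/5)} = 15/2

E = 1, F = 0, G = u^2 + 36, so EG − F² = u^2 + 36. Taking the positive square root: √(EG − F²) = sqrt(u^2 + 36). At (u, v) = (9/2, -pi/5): 15/2.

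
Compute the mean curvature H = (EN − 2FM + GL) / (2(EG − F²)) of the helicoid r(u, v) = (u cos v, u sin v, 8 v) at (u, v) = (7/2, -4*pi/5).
H = 0

With E = 1, F = 0, G = u^2 + 64, L = 0, M = -8/sqrt(u^2 + 64), N = 0, assemble
  H = (EN − 2FM + GL) / (2(EG − F²)) = 0.
At (u, v) = (7/2, -4*pi/5): H = 0.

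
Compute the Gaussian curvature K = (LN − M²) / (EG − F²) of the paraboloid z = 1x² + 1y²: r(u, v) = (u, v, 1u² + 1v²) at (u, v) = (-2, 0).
K = 4/289

Coefficients of the first fundamental form: E = 4*u^2 + 1, F = 4*u*v, G = 4*v^2 + 1.
Coefficients of the second fundamental form: L = 2/sqrt(4*u^2 + 4*v^2 + 1), M = 0, N = 2/sqrt(4*u^2 + 4*v^2 + 1).
Assemble K = (LN − M²)/(EG − F²) = 4/(16*u^4 + 32*u^2*v^2 + 8*u^2 + 16*v^4 + 8*v^2 + 1). At (u, v) = (-2, 0): K = 4/289.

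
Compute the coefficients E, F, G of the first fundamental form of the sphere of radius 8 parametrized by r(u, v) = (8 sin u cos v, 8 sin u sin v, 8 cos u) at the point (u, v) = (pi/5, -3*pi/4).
E = 64;  F = 0;  G = 40 - 8*sqrt(5)

Partials: r_u = (8*cos(u)*cos(v), 8*sin(v)*cos(u), -8*sin(u)), r_v = (-8*sin(u)*sin(v), 8*sin(u)*cos(v), 0). As functions of (u, v):
  E = r_u · r_u = 64,
  F = r_u · r_v = 0,
  G = r_v · r_v = 64*sin(u)^2.
Evaluating at (u, v) = (pi/5, -3*pi/4): E = 64, F = 0, G = 40 - 8*sqrt(5).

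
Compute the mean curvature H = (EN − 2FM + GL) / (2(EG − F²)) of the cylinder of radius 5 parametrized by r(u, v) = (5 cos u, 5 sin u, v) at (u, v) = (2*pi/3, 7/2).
H = -1/10

With E = 25, F = 0, G = 1, L = -5, M = 0, N = 0, assemble
  H = (EN − 2FM + GL) / (2(EG − F²)) = -1/10.
At (u, v) = (2*pi/3, 7/2): H = -1/10.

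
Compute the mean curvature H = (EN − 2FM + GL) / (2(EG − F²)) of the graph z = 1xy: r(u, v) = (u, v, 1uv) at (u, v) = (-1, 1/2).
H = 4/27

With E = v^2 + 1, F = u*v, G = u^2 + 1, L = 0, M = 1/sqrt(u^2 + v^2 + 1), N = 0, assemble
  H = (EN − 2FM + GL) / (2(EG − F²)) = -u*v/(u^2 + v^2 + 1)^(3/2).
At (u, v) = (-1, 1/2): H = 4/27.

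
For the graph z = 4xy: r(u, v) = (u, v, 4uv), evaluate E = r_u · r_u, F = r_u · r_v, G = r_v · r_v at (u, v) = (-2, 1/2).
E = 5;  F = -16;  G = 65

Partials: r_u = (1, 0, 4*v), r_v = (0, 1, 4*u). As functions of (u, v):
  E = r_u · r_u = 16*v^2 + 1,
  F = r_u · r_v = 16*u*v,
  G = r_v · r_v = 16*u^2 + 1.
Evaluating at (u, v) = (-2, 1/2): E = 5, F = -16, G = 65.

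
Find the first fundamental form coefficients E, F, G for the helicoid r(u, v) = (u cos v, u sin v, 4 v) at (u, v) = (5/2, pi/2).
E = 1;  F = 0;  G = 89/4

Partials: r_u = (cos(v), sin(v), 0), r_v = (-u*sin(v), u*cos(v), 4). As functions of (u, v):
  E = r_u · r_u = 1,
  F = r_u · r_v = 0,
  G = r_v · r_v = u^2 + 16.
Evaluating at (u, v) = (5/2, pi/2): E = 1, F = 0, G = 89/4.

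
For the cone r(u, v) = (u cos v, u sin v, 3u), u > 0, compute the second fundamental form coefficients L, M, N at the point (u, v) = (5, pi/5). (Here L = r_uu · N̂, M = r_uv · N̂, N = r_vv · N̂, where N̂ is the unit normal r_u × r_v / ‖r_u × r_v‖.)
L = 0;  M = 0;  N = 3*sqrt(10)/2

Compute the unit normal N̂(u, v) = (-3*sqrt(10)*u*cos(v)/(10*Abs(u)), -3*sqrt(10)*u*sin(v)/(10*Abs(u)), sqrt(10)*u/(10*Abs(u))), and the second partials r_uu, r_uv, r_vv. Take dot products:
  L(u, v) = r_uu · N̂ = 0,
  M(u, v) = r_uv · N̂ = 0,
  N(u, v) = r_vv · N̂ = 3*sqrt(10)*u^2/(10*Abs(u)).
Evaluating at (u, v) = (5, pi/5):
  L = 0, M = 0, N = 3*sqrt(10)/2.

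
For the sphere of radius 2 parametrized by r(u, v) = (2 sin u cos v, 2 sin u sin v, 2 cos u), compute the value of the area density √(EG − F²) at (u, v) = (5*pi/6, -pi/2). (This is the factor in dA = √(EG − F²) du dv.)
√(EG − F²)|_{(5*pi/6, -pi/2)} = 2

E = 4, F = 0, G = 4*sin(u)^2, so EG − F² = 16*sin(u)^2. Taking the positive square root: √(EG − F²) = 4*Abs(sin(u)). At (u, v) = (5*pi/6, -pi/2): 2.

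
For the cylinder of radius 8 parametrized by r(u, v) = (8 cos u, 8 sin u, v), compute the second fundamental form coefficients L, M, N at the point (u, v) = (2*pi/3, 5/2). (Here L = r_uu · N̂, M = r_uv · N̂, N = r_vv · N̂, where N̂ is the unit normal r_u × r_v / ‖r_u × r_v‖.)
L = -8;  M = 0;  N = 0

Compute the unit normal N̂(u, v) = (cos(u), sin(u), 0), and the second partials r_uu, r_uv, r_vv. Take dot products:
  L(u, v) = r_uu · N̂ = -8,
  M(u, v) = r_uv · N̂ = 0,
  N(u, v) = r_vv · N̂ = 0.
Evaluating at (u, v) = (2*pi/3, 5/2):
  L = -8, M = 0, N = 0.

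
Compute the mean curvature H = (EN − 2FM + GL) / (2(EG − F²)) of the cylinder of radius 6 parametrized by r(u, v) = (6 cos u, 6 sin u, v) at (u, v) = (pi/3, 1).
H = -1/12

With E = 36, F = 0, G = 1, L = -6, M = 0, N = 0, assemble
  H = (EN − 2FM + GL) / (2(EG − F²)) = -1/12.
At (u, v) = (pi/3, 1): H = -1/12.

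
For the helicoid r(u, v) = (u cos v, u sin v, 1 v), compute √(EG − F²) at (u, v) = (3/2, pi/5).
√(EG − F²)|_{(3/2, pi/5)} = sqrt(13)/2

E = 1, F = 0, G = u^2 + 1; EG − F² = u^2 + 1; √(EG − F²) = sqrt(u^2 + 1). At the given point: sqrt(13)/2.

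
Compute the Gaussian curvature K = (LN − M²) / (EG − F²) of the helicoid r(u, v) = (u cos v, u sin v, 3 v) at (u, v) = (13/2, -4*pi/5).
K = -144/42025

Coefficients of the first fundamental form: E = 1, F = 0, G = u^2 + 9.
Coefficients of the second fundamental form: L = 0, M = -3/sqrt(u^2 + 9), N = 0.
Assemble K = (LN − M²)/(EG − F²) = -9/(u^2 + 9)^2. At (u, v) = (13/2, -4*pi/5): K = -144/42025.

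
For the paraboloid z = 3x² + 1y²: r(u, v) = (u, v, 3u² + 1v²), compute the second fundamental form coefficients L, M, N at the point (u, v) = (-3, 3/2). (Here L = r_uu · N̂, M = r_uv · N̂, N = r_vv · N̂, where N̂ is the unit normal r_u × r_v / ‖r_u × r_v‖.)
L = 3*sqrt(334)/167;  M = 0;  N = sqrt(334)/167

Compute the unit normal N̂(u, v) = (-6*u/sqrt(36*u^2 + 4*v^2 + 1), -2*v/sqrt(36*u^2 + 4*v^2 + 1), 1/sqrt(36*u^2 + 4*v^2 + 1)), and the second partials r_uu, r_uv, r_vv. Take dot products:
  L(u, v) = r_uu · N̂ = 6/sqrt(36*u^2 + 4*v^2 + 1),
  M(u, v) = r_uv · N̂ = 0,
  N(u, v) = r_vv · N̂ = 2/sqrt(36*u^2 + 4*v^2 + 1).
Evaluating at (u, v) = (-3, 3/2):
  L = 3*sqrt(334)/167, M = 0, N = sqrt(334)/167.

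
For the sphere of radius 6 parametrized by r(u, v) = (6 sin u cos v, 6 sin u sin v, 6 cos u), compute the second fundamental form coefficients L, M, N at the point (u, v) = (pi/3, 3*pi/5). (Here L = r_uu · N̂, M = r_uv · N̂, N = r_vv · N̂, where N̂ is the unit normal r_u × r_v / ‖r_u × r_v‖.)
L = -6;  M = 0;  N = -9/2

Compute the unit normal N̂(u, v) = (sin(u)^2*cos(v)/Abs(sin(u)), sin(u)^2*sin(v)/Abs(sin(u)), sin(2*u)/(2*Abs(sin(u)))), and the second partials r_uu, r_uv, r_vv. Take dot products:
  L(u, v) = r_uu · N̂ = -6*sin(u)/Abs(sin(u)),
  M(u, v) = r_uv · N̂ = 0,
  N(u, v) = r_vv · N̂ = -6*sin(u)^3/Abs(sin(u)).
Evaluating at (u, v) = (pi/3, 3*pi/5):
  L = -6, M = 0, N = -9/2.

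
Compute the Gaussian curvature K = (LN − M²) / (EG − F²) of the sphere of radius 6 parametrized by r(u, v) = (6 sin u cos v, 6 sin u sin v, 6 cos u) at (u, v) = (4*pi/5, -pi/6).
K = 1/36

Coefficients of the first fundamental form: E = 36, F = 0, G = 36*sin(u)^2.
Coefficients of the second fundamental form: L = -6*sin(u)/Abs(sin(u)), M = 0, N = -6*sin(u)^3/Abs(sin(u)).
Assemble K = (LN − M²)/(EG − F²) = 1/36. At (u, v) = (4*pi/5, -pi/6): K = 1/36.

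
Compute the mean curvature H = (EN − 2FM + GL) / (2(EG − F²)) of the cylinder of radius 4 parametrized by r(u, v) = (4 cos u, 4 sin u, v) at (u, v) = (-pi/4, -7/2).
H = -1/8

With E = 16, F = 0, G = 1, L = -4, M = 0, N = 0, assemble
  H = (EN − 2FM + GL) / (2(EG − F²)) = -1/8.
At (u, v) = (-pi/4, -7/2): H = -1/8.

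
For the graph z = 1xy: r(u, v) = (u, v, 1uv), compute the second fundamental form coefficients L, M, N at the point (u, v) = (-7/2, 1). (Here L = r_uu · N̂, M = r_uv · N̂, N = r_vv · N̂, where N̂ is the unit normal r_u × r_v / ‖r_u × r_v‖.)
L = 0;  M = 2*sqrt(57)/57;  N = 0

Compute the unit normal N̂(u, v) = (-v/sqrt(u^2 + v^2 + 1), -u/sqrt(u^2 + v^2 + 1), 1/sqrt(u^2 + v^2 + 1)), and the second partials r_uu, r_uv, r_vv. Take dot products:
  L(u, v) = r_uu · N̂ = 0,
  M(u, v) = r_uv · N̂ = 1/sqrt(u^2 + v^2 + 1),
  N(u, v) = r_vv · N̂ = 0.
Evaluating at (u, v) = (-7/2, 1):
  L = 0, M = 2*sqrt(57)/57, N = 0.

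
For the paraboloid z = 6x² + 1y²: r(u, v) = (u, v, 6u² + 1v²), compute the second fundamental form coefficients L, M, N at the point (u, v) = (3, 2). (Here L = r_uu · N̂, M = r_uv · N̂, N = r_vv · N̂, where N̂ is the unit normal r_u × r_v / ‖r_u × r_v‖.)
L = 12*sqrt(1313)/1313;  M = 0;  N = 2*sqrt(1313)/1313

Compute the unit normal N̂(u, v) = (-12*u/sqrt(144*u^2 + 4*v^2 + 1), -2*v/sqrt(144*u^2 + 4*v^2 + 1), 1/sqrt(144*u^2 + 4*v^2 + 1)), and the second partials r_uu, r_uv, r_vv. Take dot products:
  L(u, v) = r_uu · N̂ = 12/sqrt(144*u^2 + 4*v^2 + 1),
  M(u, v) = r_uv · N̂ = 0,
  N(u, v) = r_vv · N̂ = 2/sqrt(144*u^2 + 4*v^2 + 1).
Evaluating at (u, v) = (3, 2):
  L = 12*sqrt(1313)/1313, M = 0, N = 2*sqrt(1313)/1313.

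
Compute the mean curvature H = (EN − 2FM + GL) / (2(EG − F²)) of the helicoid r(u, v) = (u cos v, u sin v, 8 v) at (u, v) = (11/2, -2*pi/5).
H = 0

With E = 1, F = 0, G = u^2 + 64, L = 0, M = -8/sqrt(u^2 + 64), N = 0, assemble
  H = (EN − 2FM + GL) / (2(EG − F²)) = 0.
At (u, v) = (11/2, -2*pi/5): H = 0.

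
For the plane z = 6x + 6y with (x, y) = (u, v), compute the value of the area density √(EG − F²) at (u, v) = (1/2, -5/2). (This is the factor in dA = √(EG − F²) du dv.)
√(EG − F²)|_{(1/2, -5/2)} = sqrt(73)

E = 37, F = 36, G = 37, so EG − F² = 73. Taking the positive square root: √(EG − F²) = sqrt(73). At (u, v) = (1/2, -5/2): sqrt(73).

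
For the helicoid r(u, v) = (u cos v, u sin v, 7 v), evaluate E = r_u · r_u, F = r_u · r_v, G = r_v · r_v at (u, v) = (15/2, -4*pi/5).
E = 1;  F = 0;  G = 421/4

Partials: r_u = (cos(v), sin(v), 0), r_v = (-u*sin(v), u*cos(v), 7). As functions of (u, v):
  E = r_u · r_u = 1,
  F = r_u · r_v = 0,
  G = r_v · r_v = u^2 + 49.
Evaluating at (u, v) = (15/2, -4*pi/5): E = 1, F = 0, G = 421/4.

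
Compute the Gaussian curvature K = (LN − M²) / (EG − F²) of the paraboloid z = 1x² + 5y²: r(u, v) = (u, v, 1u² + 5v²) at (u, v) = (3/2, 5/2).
K = 4/80645

Coefficients of the first fundamental form: E = 4*u^2 + 1, F = 20*u*v, G = 100*v^2 + 1.
Coefficients of the second fundamental form: L = 2/sqrt(4*u^2 + 100*v^2 + 1), M = 0, N = 10/sqrt(4*u^2 + 100*v^2 + 1).
Assemble K = (LN − M²)/(EG − F²) = 20/(16*u^4 + 800*u^2*v^2 + 8*u^2 + 10000*v^4 + 200*v^2 + 1). At (u, v) = (3/2, 5/2): K = 4/80645.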